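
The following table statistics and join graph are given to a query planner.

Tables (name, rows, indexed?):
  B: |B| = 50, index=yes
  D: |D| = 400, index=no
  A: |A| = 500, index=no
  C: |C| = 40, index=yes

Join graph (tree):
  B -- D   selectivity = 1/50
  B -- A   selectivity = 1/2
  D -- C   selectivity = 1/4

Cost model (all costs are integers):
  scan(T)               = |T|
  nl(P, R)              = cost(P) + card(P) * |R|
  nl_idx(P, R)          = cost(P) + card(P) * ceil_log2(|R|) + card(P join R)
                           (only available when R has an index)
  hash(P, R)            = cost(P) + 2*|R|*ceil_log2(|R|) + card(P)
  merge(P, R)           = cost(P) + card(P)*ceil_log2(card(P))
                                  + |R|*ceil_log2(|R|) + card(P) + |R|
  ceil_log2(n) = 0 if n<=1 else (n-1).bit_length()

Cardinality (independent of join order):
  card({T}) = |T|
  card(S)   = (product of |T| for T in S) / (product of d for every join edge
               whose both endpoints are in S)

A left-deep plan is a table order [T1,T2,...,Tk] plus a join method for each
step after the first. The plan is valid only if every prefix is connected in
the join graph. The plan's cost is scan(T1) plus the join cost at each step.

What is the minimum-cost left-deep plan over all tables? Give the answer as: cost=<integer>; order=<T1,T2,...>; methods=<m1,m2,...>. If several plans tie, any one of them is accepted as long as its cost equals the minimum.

cost=15280; order=D,B,C,A; methods=hash,hash,hash

Selinger DP (subsets sized 1..n):
  {B}: scan cost=50, card=50
  {D}: scan cost=400, card=400
  {A}: scan cost=500, card=500
  {C}: scan cost=40, card=40
  {BD}: card=400; try (B,hash)→1400, (B,nl_idx)→3200, (D,merge)→4400, (B,merge)→4750, (D,hash)→7300, (D,nl)→20050 …(+1); best=1400 via (B,hash)
  {AB}: card=12500; try (B,hash)→1600, (A,merge)→5400, (B,merge)→5850, (A,hash)→9100, (B,nl_idx)→16000, (A,nl)→25050 …(+1); best=1600 via (B,hash)
  {CD}: card=4000; try (C,hash)→1280, (D,merge)→4320, (C,merge)→4680, (C,nl_idx)→6800, (D,hash)→7280, (D,nl)→16040 …(+1); best=1280 via (C,hash)
  {ABD}: card=100000; try (A,merge)→10400, (A,hash)→10800, (D,hash)→21300, (D,merge)→193100, (A,nl)→201400, (D,nl)→5001600; best=10400 via (A,merge)
  {BCD}: card=4000; try (C,hash)→2280, (C,merge)→5680, (B,hash)→5880, (C,nl_idx)→7800, (C,nl)→17400, (B,nl_idx)→29280 …(+2); best=2280 via (C,hash)
  {ABCD}: card=1000000; try (A,hash)→15280, (A,merge)→59280, (C,hash)→110880, (C,nl_idx)→1610400, (C,merge)→1810680, (A,nl)→2002280 …(+1); best=15280 via (A,hash)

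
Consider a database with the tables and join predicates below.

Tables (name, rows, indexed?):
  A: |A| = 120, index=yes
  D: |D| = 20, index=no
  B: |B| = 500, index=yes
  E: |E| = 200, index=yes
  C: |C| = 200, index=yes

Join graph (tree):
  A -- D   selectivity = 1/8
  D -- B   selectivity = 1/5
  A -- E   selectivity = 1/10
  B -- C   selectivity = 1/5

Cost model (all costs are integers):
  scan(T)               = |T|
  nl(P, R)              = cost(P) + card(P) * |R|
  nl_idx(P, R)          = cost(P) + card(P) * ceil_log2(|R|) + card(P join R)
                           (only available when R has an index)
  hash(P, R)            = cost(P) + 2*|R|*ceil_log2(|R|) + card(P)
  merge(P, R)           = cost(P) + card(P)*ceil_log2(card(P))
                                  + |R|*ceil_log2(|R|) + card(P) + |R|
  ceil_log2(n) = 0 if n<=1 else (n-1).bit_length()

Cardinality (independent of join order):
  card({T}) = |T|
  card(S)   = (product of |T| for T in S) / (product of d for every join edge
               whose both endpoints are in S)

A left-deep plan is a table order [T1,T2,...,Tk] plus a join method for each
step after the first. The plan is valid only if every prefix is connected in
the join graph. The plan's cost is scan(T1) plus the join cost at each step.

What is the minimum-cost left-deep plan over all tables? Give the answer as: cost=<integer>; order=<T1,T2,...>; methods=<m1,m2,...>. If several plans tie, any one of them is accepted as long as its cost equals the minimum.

Selinger DP (subsets sized 1..n):
  {A}: scan cost=120, card=120
  {D}: scan cost=20, card=20
  {B}: scan cost=500, card=500
  {E}: scan cost=200, card=200
  {C}: scan cost=200, card=200
  {AD}: card=300; try (D,hash)→440, (A,nl_idx)→460, (A,merge)→1100, (D,merge)→1200, (A,hash)→1720, (A,nl)→2420 …(+1); best=440 via (D,hash)
  {AE}: card=2400; try (A,hash)→2080, (E,merge)→2880, (A,merge)→2960, (E,hash)→3440, (E,nl_idx)→3480, (A,nl_idx)→4000 …(+2); best=2080 via (A,hash)
  {BD}: card=2000; try (D,hash)→1200, (B,nl_idx)→2200, (B,merge)→5140, (D,merge)→5620, (B,hash)→9040, (B,nl)→10020 …(+1); best=1200 via (D,hash)
  {BC}: card=20000; try (C,hash)→4200, (B,merge)→7000, (C,merge)→7300, (B,hash)→9400, (B,nl_idx)→22000, (C,nl_idx)→24500 …(+2); best=4200 via (C,hash)
  {ABD}: card=30000; try (A,hash)→4880, (B,merge)→8440, (B,hash)→9740, (A,merge)→26160, (B,nl_idx)→33140, (A,nl_idx)→45200 …(+2); best=4880 via (A,hash)
  {ADE}: card=6000; try (E,hash)→3940, (D,hash)→4680, (E,merge)→5240, (E,nl_idx)→8840, (D,merge)→33400, (D,nl)→50080 …(+1); best=3940 via (E,hash)
  {BCD}: card=80000; try (C,hash)→6400, (D,hash)→24400, (C,merge)→27000, (C,nl_idx)→97200, (D,merge)→324320, (C,nl)→401200 …(+1); best=6400 via (C,hash)
  {ABDE}: card=600000; try (B,hash)→18940, (E,hash)→38080, (B,merge)→92940, (E,merge)→486680, (B,nl_idx)→657940, (E,nl_idx)→844880 …(+2); best=18940 via (B,hash)
  {ABCD}: card=1200000; try (C,hash)→38080, (A,hash)→88080, (C,merge)→486680, (C,nl_idx)→1444880, (A,merge)→1447360, (A,nl_idx)→1766400 …(+2); best=38080 via (C,hash)
  {ABCDE}: card=24000000; try (C,hash)→622140, (E,hash)→1241280, (C,merge)→12620740, (E,merge)→26439880, (C,nl_idx)→28818940, (E,nl_idx)→33638080 …(+2); best=622140 via (C,hash)

cost=622140; order=A,D,E,B,C; methods=hash,hash,hash,hash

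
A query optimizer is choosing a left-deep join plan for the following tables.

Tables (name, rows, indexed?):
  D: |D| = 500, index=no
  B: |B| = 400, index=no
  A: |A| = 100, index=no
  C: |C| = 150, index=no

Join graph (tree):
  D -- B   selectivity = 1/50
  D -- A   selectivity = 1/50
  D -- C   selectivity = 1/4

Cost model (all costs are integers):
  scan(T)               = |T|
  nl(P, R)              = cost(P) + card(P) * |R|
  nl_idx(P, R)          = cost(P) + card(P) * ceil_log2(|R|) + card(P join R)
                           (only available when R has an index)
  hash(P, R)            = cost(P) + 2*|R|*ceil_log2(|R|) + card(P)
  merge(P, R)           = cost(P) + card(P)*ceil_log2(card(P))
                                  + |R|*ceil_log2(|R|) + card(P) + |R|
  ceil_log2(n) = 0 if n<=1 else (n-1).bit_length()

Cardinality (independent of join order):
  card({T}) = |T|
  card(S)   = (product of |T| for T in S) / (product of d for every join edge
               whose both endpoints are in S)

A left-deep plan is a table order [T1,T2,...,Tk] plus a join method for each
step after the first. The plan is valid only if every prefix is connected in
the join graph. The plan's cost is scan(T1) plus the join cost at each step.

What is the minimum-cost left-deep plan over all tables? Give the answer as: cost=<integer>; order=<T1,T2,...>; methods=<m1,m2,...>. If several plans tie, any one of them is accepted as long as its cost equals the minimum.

Selinger DP (subsets sized 1..n):
  {D}: scan cost=500, card=500
  {B}: scan cost=400, card=400
  {A}: scan cost=100, card=100
  {C}: scan cost=150, card=150
  {BD}: card=4000; try (B,hash)→8200, (D,merge)→9400, (B,merge)→9500, (D,hash)→9800, (D,nl)→200400, (B,nl)→200500; best=8200 via (B,hash)
  {AD}: card=1000; try (A,hash)→2400, (D,merge)→5900, (A,merge)→6300, (D,hash)→9200, (D,nl)→50100, (A,nl)→50500; best=2400 via (A,hash)
  {CD}: card=18750; try (C,hash)→3400, (D,merge)→6500, (C,merge)→6850, (D,hash)→9300, (D,nl)→75150, (C,nl)→75500; best=3400 via (C,hash)
  {ABD}: card=8000; try (B,hash)→10600, (A,hash)→13600, (B,merge)→17400, (A,merge)→61000, (B,nl)→402400, (A,nl)→408200; best=10600 via (B,hash)
  {BCD}: card=150000; try (C,hash)→14600, (B,hash)→29350, (C,merge)→61550, (B,merge)→307400, (C,nl)→608200, (B,nl)→7503400; best=14600 via (C,hash)
  {ACD}: card=37500; try (C,hash)→5800, (C,merge)→14750, (A,hash)→23550, (C,nl)→152400, (A,merge)→304200, (A,nl)→1878400; best=5800 via (C,hash)
  {ABCD}: card=300000; try (C,hash)→21000, (B,hash)→50500, (C,merge)→123950, (A,hash)→166000, (B,merge)→647300, (C,nl)→1210600 …(+3); best=21000 via (C,hash)

cost=21000; order=D,A,B,C; methods=hash,hash,hash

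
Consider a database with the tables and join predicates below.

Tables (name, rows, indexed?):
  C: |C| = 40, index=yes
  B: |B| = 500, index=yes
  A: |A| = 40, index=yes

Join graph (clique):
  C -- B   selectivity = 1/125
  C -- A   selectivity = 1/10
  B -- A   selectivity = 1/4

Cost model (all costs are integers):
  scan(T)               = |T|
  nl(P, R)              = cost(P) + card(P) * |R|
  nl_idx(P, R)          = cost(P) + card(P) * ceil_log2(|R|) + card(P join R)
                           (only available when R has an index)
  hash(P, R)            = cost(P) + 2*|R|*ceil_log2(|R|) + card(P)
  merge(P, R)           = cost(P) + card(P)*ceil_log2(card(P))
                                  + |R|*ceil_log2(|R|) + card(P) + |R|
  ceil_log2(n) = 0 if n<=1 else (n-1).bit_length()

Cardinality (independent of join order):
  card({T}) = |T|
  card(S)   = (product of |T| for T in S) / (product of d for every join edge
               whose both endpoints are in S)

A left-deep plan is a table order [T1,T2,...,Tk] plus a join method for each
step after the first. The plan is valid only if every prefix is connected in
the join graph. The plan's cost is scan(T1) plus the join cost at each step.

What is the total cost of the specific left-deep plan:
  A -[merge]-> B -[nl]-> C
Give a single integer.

step 1: scan A: cost=40, card=40
step 2: join B via merge
    card(P join B) = 40*500/(4) = 5000
    cost = 40 + 40*6 + 500*9 + 40 + 500 = 5320
step 3: join C via nl
    card(P join C) = 5000*40/(125*10) = 160
    cost = 5320 + 5000*40 = 205320

205320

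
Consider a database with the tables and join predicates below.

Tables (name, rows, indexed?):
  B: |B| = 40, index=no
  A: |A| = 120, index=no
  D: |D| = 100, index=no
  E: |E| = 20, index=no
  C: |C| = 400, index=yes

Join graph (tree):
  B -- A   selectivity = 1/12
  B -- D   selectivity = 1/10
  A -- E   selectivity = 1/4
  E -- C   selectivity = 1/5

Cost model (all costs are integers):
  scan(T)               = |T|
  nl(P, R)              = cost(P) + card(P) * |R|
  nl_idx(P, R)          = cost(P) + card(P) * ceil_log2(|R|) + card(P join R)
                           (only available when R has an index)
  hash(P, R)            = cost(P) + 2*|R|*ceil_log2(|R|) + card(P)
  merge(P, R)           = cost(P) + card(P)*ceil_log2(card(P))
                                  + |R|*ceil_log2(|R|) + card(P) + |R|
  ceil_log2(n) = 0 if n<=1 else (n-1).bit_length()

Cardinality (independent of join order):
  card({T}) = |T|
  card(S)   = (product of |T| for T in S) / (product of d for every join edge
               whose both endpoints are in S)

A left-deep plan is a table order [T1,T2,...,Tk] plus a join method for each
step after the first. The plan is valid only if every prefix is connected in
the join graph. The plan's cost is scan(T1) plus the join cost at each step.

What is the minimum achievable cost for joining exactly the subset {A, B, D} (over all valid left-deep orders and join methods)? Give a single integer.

2520

Selinger DP over subsets of {A,B,D}:
  {B}: scan cost=40, card=40
  {A}: scan cost=120, card=120
  {D}: scan cost=100, card=100
  {AB}: card=400; try (B,hash)→720, (A,merge)→1280, (B,merge)→1360, (A,hash)→1760, (A,nl)→4840, (B,nl)→4920; best=720 via (B,hash)
  {BD}: card=400; try (B,hash)→680, (D,merge)→1120, (B,merge)→1180, (D,hash)→1480, (D,nl)→4040, (B,nl)→4100; best=680 via (B,hash)
  {ABD}: card=4000; try (D,hash)→2520, (A,hash)→2760, (D,merge)→5520, (A,merge)→5640, (D,nl)→40720, (A,nl)→48680; best=2520 via (D,hash)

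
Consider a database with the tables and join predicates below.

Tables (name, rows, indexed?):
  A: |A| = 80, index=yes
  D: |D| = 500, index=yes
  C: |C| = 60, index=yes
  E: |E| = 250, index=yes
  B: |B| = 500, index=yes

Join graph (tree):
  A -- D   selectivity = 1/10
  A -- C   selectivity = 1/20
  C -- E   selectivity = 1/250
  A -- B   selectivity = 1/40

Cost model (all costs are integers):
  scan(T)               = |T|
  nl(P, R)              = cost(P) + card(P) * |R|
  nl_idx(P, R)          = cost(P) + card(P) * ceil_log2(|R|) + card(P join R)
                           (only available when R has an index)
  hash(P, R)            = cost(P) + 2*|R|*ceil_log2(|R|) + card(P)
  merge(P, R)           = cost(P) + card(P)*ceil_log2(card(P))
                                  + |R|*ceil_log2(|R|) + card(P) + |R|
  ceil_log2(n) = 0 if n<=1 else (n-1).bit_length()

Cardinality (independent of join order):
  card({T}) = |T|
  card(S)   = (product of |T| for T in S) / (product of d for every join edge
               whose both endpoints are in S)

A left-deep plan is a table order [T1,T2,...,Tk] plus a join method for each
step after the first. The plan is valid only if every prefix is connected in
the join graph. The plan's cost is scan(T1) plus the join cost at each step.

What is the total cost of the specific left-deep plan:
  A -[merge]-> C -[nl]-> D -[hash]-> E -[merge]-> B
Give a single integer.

322140

step 1: scan A: cost=80, card=80
step 2: join C via merge
    card(P join C) = 80*60/(20) = 240
    cost = 80 + 80*7 + 60*6 + 80 + 60 = 1140
step 3: join D via nl
    card(P join D) = 240*500/(10) = 12000
    cost = 1140 + 240*500 = 121140
step 4: join E via hash
    card(P join E) = 12000*250/(250) = 12000
    cost = 121140 + 2*250*8 + 12000 = 137140
step 5: join B via merge
    card(P join B) = 12000*500/(40) = 150000
    cost = 137140 + 12000*14 + 500*9 + 12000 + 500 = 322140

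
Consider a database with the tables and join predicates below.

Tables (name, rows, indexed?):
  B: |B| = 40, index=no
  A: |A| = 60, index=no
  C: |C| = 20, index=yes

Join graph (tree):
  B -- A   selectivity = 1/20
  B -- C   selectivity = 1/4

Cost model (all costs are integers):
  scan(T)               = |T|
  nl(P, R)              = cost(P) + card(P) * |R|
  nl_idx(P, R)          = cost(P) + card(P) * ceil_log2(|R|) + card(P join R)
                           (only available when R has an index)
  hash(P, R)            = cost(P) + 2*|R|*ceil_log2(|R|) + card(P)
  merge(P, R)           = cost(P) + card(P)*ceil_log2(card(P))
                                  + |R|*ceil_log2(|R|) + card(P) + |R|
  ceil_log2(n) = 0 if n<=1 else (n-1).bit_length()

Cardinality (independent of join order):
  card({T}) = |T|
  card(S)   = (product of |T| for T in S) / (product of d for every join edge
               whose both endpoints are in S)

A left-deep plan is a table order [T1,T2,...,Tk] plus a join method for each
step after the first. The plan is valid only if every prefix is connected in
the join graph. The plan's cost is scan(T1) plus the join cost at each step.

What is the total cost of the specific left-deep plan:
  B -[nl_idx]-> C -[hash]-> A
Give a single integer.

1360

step 1: scan B: cost=40, card=40
step 2: join C via nl_idx
    card(P join C) = 40*20/(4) = 200
    cost = 40 + 40*5 + 200 = 440
step 3: join A via hash
    card(P join A) = 200*60/(20) = 600
    cost = 440 + 2*60*6 + 200 = 1360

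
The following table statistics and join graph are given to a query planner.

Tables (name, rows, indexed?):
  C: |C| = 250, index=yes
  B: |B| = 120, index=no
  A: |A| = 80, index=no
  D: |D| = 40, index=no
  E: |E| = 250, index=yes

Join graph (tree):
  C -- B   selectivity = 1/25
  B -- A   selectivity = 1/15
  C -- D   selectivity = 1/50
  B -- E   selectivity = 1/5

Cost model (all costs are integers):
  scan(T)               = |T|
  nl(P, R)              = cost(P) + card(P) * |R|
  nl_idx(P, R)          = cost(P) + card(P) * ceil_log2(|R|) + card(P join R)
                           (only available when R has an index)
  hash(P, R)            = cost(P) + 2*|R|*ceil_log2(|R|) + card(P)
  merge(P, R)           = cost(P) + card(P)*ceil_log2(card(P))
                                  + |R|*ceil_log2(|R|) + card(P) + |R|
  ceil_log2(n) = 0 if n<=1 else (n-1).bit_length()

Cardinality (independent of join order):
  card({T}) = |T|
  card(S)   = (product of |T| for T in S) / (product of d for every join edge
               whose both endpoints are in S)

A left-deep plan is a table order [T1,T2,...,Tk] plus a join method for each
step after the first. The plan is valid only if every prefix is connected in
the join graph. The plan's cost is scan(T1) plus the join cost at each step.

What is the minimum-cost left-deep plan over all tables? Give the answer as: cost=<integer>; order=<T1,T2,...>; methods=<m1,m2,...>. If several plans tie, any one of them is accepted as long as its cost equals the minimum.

cost=13640; order=D,C,B,A,E; methods=nl_idx,hash,hash,hash

Selinger DP (subsets sized 1..n):
  {C}: scan cost=250, card=250
  {B}: scan cost=120, card=120
  {A}: scan cost=80, card=80
  {D}: scan cost=40, card=40
  {E}: scan cost=250, card=250
  {BC}: card=1200; try (B,hash)→2180, (C,nl_idx)→2280, (C,merge)→3330, (B,merge)→3460, (C,hash)→4240, (C,nl)→30120 …(+1); best=2180 via (B,hash)
  {CD}: card=200; try (C,nl_idx)→560, (D,hash)→980, (C,merge)→2570, (D,merge)→2780, (C,hash)→4080, (C,nl)→10040 …(+1); best=560 via (C,nl_idx)
  {AB}: card=640; try (A,hash)→1360, (B,merge)→1680, (A,merge)→1720, (B,hash)→1840, (B,nl)→9680, (A,nl)→9720; best=1360 via (A,hash)
  {BE}: card=6000; try (B,hash)→2180, (E,merge)→3330, (B,merge)→3460, (E,hash)→4240, (E,nl_idx)→7080, (E,nl)→30120 …(+1); best=2180 via (B,hash)
  {ABC}: card=6400; try (A,hash)→4500, (C,hash)→6000, (C,merge)→10650, (C,nl_idx)→12880, (A,merge)→17220, (A,nl)→98180 …(+1); best=4500 via (A,hash)
  {BCD}: card=960; try (B,hash)→2440, (B,merge)→3320, (D,hash)→3860, (D,merge)→16860, (B,nl)→24560, (D,nl)→50180; best=2440 via (B,hash)
  {BCE}: card=60000; try (E,hash)→7380, (C,hash)→12180, (E,merge)→18830, (E,nl_idx)→71780, (C,merge)→88430, (C,nl_idx)→110180 …(+2); best=7380 via (E,hash)
  {ABE}: card=32000; try (E,hash)→6000, (A,hash)→9300, (E,merge)→10650, (E,nl_idx)→38480, (A,merge)→86820, (E,nl)→161360 …(+1); best=6000 via (E,hash)
  {ABCD}: card=5120; try (A,hash)→4520, (D,hash)→11380, (A,merge)→13640, (A,nl)→79240, (D,merge)→94380, (D,nl)→260500; best=4520 via (A,hash)
  {ABCE}: card=320000; try (E,hash)→14900, (C,hash)→42000, (A,hash)→68500, (E,merge)→96350, (E,nl_idx)→375700, (C,merge)→520250 …(+5); best=14900 via (E,hash)
  {BCDE}: card=48000; try (E,hash)→7400, (E,merge)→15250, (E,nl_idx)→58120, (D,hash)→67860, (E,nl)→242440, (D,merge)→1027660 …(+1); best=7400 via (E,hash)
  {ABCDE}: card=256000; try (E,hash)→13640, (A,hash)→56520, (E,merge)→78450, (E,nl_idx)→301480, (D,hash)→335380, (A,merge)→824040 …(+4); best=13640 via (E,hash)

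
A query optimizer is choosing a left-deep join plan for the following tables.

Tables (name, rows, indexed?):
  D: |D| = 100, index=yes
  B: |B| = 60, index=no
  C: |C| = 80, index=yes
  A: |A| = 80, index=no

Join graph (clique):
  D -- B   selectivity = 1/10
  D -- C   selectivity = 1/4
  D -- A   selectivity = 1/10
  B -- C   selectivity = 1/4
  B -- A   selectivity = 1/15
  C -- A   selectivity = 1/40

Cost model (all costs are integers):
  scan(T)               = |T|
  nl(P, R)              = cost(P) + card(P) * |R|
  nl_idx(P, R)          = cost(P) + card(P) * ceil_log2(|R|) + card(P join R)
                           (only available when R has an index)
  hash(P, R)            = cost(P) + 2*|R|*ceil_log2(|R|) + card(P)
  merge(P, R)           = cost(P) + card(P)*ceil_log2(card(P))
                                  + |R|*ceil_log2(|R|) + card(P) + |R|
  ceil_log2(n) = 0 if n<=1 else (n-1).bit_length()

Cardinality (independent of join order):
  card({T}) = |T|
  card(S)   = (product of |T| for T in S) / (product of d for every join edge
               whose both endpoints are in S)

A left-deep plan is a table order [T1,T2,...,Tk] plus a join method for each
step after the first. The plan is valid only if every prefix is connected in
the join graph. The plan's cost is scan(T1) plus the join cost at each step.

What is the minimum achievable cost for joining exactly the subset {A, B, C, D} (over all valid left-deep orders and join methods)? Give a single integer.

2840

Selinger DP over subsets of {A,B,C,D}:
  {D}: scan cost=100, card=100
  {B}: scan cost=60, card=60
  {C}: scan cost=80, card=80
  {A}: scan cost=80, card=80
  {BD}: card=600; try (B,hash)→920, (D,nl_idx)→1080, (D,merge)→1280, (B,merge)→1320, (D,hash)→1520, (D,nl)→6060 …(+1); best=920 via (B,hash)
  {CD}: card=2000; try (C,hash)→1320, (D,merge)→1520, (C,merge)→1540, (D,hash)→1560, (D,nl_idx)→2640, (C,nl_idx)→2800 …(+2); best=1320 via (C,hash)
  {AD}: card=800; try (A,hash)→1320, (D,nl_idx)→1440, (D,merge)→1520, (A,merge)→1540, (D,hash)→1560, (D,nl)→8080 …(+1); best=1320 via (A,hash)
  {BC}: card=1200; try (B,hash)→880, (C,merge)→1120, (B,merge)→1140, (C,hash)→1240, (C,nl_idx)→1680, (C,nl)→4860 …(+1); best=880 via (B,hash)
  {AB}: card=320; try (B,hash)→880, (A,merge)→1120, (B,merge)→1140, (A,hash)→1240, (A,nl)→4860, (B,nl)→4880; best=880 via (B,hash)
  {AC}: card=160; try (C,nl_idx)→800, (C,hash)→1280, (A,hash)→1280, (C,merge)→1360, (A,merge)→1360, (C,nl)→6480 …(+1); best=800 via (C,nl_idx)
  {BCD}: card=3000; try (C,hash)→2640, (D,hash)→3480, (B,hash)→4040, (C,nl_idx)→8120, (C,merge)→8160, (D,nl_idx)→12280 …(+5); best=2640 via (C,hash)
  {ABD}: card=320; try (D,hash)→2600, (A,hash)→2640, (B,hash)→2840, (D,nl_idx)→3440, (D,merge)→4880, (A,merge)→8160 …(+4); best=2600 via (D,hash)
  {ACD}: card=400; try (D,nl_idx)→2320, (D,hash)→2360, (D,merge)→3040, (C,hash)→3240, (A,hash)→4440, (C,nl_idx)→7320 …(+5); best=2320 via (D,nl_idx)
  {ABC}: card=160; try (B,hash)→1680, (C,hash)→2320, (B,merge)→2660, (A,hash)→3200, (C,nl_idx)→3280, (C,merge)→4720 …(+4); best=1680 via (B,hash)
  {ABCD}: card=40; try (D,nl_idx)→2840, (D,hash)→3240, (B,hash)→3440, (D,merge)→3920, (C,hash)→4040, (C,nl_idx)→4880 …(+8); best=2840 via (D,nl_idx)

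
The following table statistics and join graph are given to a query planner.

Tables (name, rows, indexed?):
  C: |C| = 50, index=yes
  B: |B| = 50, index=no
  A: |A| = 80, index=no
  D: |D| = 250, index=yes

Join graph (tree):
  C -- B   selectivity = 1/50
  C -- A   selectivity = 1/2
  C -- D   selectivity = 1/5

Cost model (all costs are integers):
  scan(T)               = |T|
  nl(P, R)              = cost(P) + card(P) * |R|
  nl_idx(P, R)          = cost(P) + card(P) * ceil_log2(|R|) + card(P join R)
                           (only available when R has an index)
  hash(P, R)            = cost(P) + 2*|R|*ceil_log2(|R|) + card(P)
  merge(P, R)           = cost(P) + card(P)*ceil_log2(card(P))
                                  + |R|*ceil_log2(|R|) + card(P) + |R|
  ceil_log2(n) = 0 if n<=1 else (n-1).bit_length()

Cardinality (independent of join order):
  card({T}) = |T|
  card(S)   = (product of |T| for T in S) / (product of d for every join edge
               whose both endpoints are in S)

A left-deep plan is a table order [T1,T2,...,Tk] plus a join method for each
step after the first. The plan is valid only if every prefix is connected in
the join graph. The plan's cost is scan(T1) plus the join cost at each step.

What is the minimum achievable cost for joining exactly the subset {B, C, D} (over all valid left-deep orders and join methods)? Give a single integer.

Selinger DP over subsets of {B,C,D}:
  {C}: scan cost=50, card=50
  {B}: scan cost=50, card=50
  {D}: scan cost=250, card=250
  {BC}: card=50; try (C,nl_idx)→400, (C,hash)→700, (B,hash)→700, (C,merge)→750, (B,merge)→750, (C,nl)→2550 …(+1); best=400 via (C,nl_idx)
  {CD}: card=2500; try (C,hash)→1100, (D,merge)→2650, (C,merge)→2850, (D,nl_idx)→2950, (D,hash)→4100, (C,nl_idx)→4250 …(+2); best=1100 via (C,hash)
  {BCD}: card=2500; try (D,merge)→3000, (D,nl_idx)→3300, (B,hash)→4200, (D,hash)→4450, (D,nl)→12900, (B,merge)→33950 …(+1); best=3000 via (D,merge)

3000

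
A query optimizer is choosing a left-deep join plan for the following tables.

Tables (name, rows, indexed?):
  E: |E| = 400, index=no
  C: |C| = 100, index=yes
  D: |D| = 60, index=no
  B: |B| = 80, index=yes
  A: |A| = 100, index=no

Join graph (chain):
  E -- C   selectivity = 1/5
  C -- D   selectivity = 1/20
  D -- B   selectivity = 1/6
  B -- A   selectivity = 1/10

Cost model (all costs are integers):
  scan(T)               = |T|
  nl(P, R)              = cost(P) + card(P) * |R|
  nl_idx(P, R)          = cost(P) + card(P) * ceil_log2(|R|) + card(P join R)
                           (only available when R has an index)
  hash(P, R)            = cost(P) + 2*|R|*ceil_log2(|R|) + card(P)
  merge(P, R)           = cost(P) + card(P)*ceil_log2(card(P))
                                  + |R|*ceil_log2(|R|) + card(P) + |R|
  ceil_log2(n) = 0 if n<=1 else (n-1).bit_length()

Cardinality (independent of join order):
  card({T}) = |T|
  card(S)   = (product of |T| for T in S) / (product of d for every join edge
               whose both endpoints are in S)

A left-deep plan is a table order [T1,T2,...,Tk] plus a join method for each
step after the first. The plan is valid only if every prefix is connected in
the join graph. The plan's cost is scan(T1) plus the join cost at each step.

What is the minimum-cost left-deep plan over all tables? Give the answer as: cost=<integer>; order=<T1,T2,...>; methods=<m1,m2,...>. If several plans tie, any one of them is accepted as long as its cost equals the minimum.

Selinger DP (subsets sized 1..n):
  {E}: scan cost=400, card=400
  {C}: scan cost=100, card=100
  {D}: scan cost=60, card=60
  {B}: scan cost=80, card=80
  {A}: scan cost=100, card=100
  {CE}: card=8000; try (C,hash)→2200, (E,merge)→4900, (C,merge)→5200, (E,hash)→7400, (C,nl_idx)→11200, (E,nl)→40100 …(+1); best=2200 via (C,hash)
  {CD}: card=300; try (C,nl_idx)→780, (D,hash)→920, (C,merge)→1280, (D,merge)→1320, (C,hash)→1520, (C,nl)→6060 …(+1); best=780 via (C,nl_idx)
  {BD}: card=800; try (D,hash)→880, (B,merge)→1120, (D,merge)→1140, (B,hash)→1240, (B,nl_idx)→1280, (B,nl)→4860 …(+1); best=880 via (D,hash)
  {AB}: card=800; try (B,hash)→1320, (A,merge)→1520, (B,merge)→1540, (A,hash)→1560, (B,nl_idx)→1600, (A,nl)→8080 …(+1); best=1320 via (B,hash)
  {CDE}: card=24000; try (E,merge)→7780, (E,hash)→8280, (D,hash)→10920, (D,merge)→114620, (E,nl)→120780, (D,nl)→482200; best=7780 via (E,merge)
  {BCD}: card=4000; try (B,hash)→2200, (C,hash)→3080, (B,merge)→4420, (B,nl_idx)→6880, (C,merge)→10480, (C,nl_idx)→10480 …(+2); best=2200 via (B,hash)
  {ABD}: card=8000; try (D,hash)→2840, (A,hash)→3080, (A,merge)→10480, (D,merge)→10540, (D,nl)→49320, (A,nl)→80880; best=2840 via (D,hash)
  {BCDE}: card=320000; try (E,hash)→13400, (B,hash)→32900, (E,merge)→58200, (B,merge)→392420, (B,nl_idx)→495780, (E,nl)→1602200 …(+1); best=13400 via (E,hash)
  {ABCD}: card=40000; try (A,hash)→7600, (C,hash)→12240, (A,merge)→55000, (C,nl_idx)→98840, (C,merge)→115640, (A,nl)→402200 …(+1); best=7600 via (A,hash)
  {ABCDE}: card=3200000; try (E,hash)→54800, (A,hash)→334800, (E,merge)→691600, (A,merge)→6414200, (E,nl)→16007600, (A,nl)→32013400; best=54800 via (E,hash)

cost=54800; order=D,C,B,A,E; methods=nl_idx,hash,hash,hash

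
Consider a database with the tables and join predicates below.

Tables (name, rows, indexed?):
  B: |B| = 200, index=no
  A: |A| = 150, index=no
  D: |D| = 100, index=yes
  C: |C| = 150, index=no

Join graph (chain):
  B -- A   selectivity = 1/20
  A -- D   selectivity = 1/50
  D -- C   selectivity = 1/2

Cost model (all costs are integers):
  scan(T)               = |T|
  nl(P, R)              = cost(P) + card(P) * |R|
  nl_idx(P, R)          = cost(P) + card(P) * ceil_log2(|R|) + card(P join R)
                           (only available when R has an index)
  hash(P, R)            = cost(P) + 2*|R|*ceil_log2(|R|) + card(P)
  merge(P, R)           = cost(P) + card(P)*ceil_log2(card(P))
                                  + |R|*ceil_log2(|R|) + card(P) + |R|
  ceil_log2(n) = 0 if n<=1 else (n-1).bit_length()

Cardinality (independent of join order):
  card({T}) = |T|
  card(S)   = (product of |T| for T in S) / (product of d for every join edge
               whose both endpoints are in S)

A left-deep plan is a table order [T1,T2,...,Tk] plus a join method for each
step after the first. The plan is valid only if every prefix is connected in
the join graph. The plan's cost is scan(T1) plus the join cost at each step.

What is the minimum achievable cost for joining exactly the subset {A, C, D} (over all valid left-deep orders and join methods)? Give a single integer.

4200

Selinger DP over subsets of {A,C,D}:
  {A}: scan cost=150, card=150
  {D}: scan cost=100, card=100
  {C}: scan cost=150, card=150
  {AD}: card=300; try (D,nl_idx)→1500, (D,hash)→1700, (A,merge)→2250, (D,merge)→2300, (A,hash)→2600, (A,nl)→15100 …(+1); best=1500 via (D,nl_idx)
  {CD}: card=7500; try (D,hash)→1700, (C,merge)→2250, (D,merge)→2300, (C,hash)→2600, (D,nl_idx)→8700, (C,nl)→15100 …(+1); best=1700 via (D,hash)
  {ACD}: card=22500; try (C,hash)→4200, (C,merge)→5850, (A,hash)→11600, (C,nl)→46500, (A,merge)→108050, (A,nl)→1126700; best=4200 via (C,hash)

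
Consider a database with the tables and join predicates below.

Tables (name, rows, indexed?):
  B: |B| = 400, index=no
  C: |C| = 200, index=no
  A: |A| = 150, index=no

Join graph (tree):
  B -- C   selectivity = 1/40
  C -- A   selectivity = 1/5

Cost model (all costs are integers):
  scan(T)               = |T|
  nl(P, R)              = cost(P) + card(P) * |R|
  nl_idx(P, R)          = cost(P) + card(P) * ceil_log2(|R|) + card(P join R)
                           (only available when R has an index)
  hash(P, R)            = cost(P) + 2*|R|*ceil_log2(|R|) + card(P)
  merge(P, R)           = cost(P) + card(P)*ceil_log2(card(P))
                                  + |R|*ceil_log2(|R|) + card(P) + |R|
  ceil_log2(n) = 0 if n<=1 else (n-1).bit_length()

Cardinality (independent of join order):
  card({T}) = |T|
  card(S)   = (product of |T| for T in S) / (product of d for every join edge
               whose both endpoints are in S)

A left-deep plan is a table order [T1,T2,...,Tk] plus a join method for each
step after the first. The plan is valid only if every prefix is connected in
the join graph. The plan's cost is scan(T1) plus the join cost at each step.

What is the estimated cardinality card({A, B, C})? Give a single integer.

60000

Tables in S: A(150), B(400), C(200)
Edges inside S: B-C(d=40), C-A(d=5)
numerator = 150 * 400 * 200 = 12000000
denominator = 40 * 5 = 200
card(S) = 12000000 / 200 = 60000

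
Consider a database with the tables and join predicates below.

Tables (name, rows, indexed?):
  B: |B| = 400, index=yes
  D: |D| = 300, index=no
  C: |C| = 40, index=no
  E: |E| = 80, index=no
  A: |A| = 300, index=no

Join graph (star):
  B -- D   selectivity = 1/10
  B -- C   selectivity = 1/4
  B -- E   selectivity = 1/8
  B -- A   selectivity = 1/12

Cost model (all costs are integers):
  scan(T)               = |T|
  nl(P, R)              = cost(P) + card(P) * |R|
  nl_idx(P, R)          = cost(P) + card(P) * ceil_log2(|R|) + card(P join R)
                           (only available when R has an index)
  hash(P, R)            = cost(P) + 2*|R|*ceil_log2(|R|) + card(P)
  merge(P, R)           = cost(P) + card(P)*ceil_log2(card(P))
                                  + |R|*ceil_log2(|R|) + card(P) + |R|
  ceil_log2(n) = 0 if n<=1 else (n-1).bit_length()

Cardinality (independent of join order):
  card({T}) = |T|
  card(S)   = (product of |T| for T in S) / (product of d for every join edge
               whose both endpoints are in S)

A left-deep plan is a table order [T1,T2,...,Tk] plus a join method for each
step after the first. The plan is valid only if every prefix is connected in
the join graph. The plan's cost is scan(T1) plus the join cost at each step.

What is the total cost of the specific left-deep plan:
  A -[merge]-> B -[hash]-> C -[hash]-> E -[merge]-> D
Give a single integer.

step 1: scan A: cost=300, card=300
step 2: join B via merge
    card(P join B) = 300*400/(12) = 10000
    cost = 300 + 300*9 + 400*9 + 300 + 400 = 7300
step 3: join C via hash
    card(P join C) = 10000*40/(4) = 100000
    cost = 7300 + 2*40*6 + 10000 = 17780
step 4: join E via hash
    card(P join E) = 100000*80/(8) = 1000000
    cost = 17780 + 2*80*7 + 100000 = 118900
step 5: join D via merge
    card(P join D) = 1000000*300/(10) = 30000000
    cost = 118900 + 1000000*20 + 300*9 + 1000000 + 300 = 21121900

21121900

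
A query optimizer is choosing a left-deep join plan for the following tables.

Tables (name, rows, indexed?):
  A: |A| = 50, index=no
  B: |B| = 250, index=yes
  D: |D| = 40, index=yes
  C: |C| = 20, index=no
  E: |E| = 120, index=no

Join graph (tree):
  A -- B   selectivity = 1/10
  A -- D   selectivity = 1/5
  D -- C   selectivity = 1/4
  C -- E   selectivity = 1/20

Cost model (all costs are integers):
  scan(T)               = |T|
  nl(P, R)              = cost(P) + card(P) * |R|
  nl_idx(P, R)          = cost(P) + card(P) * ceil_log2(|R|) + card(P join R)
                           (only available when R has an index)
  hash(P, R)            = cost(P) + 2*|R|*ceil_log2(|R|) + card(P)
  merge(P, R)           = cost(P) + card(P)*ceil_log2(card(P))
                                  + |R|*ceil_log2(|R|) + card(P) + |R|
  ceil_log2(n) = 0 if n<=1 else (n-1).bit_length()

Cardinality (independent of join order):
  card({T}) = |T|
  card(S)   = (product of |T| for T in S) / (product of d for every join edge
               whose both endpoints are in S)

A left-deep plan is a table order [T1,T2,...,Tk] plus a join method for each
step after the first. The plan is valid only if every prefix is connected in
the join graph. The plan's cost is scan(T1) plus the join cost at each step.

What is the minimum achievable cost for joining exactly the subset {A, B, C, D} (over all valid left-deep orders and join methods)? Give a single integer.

Selinger DP over subsets of {A,B,C,D}:
  {A}: scan cost=50, card=50
  {B}: scan cost=250, card=250
  {D}: scan cost=40, card=40
  {C}: scan cost=20, card=20
  {AB}: card=1250; try (A,hash)→1100, (B,nl_idx)→1700, (B,merge)→2650, (A,merge)→2850, (B,hash)→4100, (B,nl)→12550 …(+1); best=1100 via (A,hash)
  {AD}: card=400; try (D,hash)→580, (A,merge)→670, (D,merge)→680, (A,hash)→680, (D,nl_idx)→750, (A,nl)→2040 …(+1); best=580 via (D,hash)
  {CD}: card=200; try (C,hash)→280, (D,nl_idx)→340, (D,merge)→420, (C,merge)→440, (D,hash)→520, (D,nl)→820 …(+1); best=280 via (C,hash)
  {ABD}: card=10000; try (D,hash)→2830, (B,hash)→4980, (B,merge)→6830, (B,nl_idx)→13780, (D,merge)→16380, (D,nl_idx)→18600 …(+2); best=2830 via (D,hash)
  {ACD}: card=2000; try (A,hash)→1080, (C,hash)→1180, (A,merge)→2430, (C,merge)→4700, (C,nl)→8580, (A,nl)→10280; best=1080 via (A,hash)
  {ABCD}: card=50000; try (B,hash)→7080, (C,hash)→13030, (B,merge)→27330, (B,nl_idx)→67080, (C,merge)→152950, (C,nl)→202830 …(+1); best=7080 via (B,hash)

7080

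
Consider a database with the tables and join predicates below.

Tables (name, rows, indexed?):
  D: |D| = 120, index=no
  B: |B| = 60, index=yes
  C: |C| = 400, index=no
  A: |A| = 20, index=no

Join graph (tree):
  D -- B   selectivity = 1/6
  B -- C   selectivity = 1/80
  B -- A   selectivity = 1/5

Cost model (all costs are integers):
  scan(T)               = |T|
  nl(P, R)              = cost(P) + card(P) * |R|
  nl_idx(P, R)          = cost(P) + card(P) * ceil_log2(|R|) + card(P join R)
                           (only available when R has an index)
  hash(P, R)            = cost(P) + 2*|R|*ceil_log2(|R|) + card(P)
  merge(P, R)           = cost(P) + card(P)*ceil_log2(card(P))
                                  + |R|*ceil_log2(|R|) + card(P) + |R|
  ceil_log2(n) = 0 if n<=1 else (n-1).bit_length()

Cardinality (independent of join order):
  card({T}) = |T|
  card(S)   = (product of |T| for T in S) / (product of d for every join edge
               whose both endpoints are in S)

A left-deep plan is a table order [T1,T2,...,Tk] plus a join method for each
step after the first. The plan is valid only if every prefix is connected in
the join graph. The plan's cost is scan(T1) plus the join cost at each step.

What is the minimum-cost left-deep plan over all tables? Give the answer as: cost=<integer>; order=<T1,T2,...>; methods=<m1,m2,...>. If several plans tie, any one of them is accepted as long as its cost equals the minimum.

cost=4900; order=C,B,A,D; methods=hash,hash,hash

Selinger DP (subsets sized 1..n):
  {D}: scan cost=120, card=120
  {B}: scan cost=60, card=60
  {C}: scan cost=400, card=400
  {A}: scan cost=20, card=20
  {BD}: card=1200; try (B,hash)→960, (D,merge)→1440, (B,merge)→1500, (D,hash)→1800, (B,nl_idx)→2040, (D,nl)→7260 …(+1); best=960 via (B,hash)
  {BC}: card=300; try (B,hash)→1520, (B,nl_idx)→3100, (C,merge)→4480, (B,merge)→4820, (C,hash)→7320, (C,nl)→24060 …(+1); best=1520 via (B,hash)
  {AB}: card=240; try (A,hash)→320, (B,nl_idx)→380, (B,merge)→560, (A,merge)→600, (B,hash)→760, (B,nl)→1220 …(+1); best=320 via (A,hash)
  {BCD}: card=6000; try (D,hash)→3500, (D,merge)→5480, (C,hash)→9360, (C,merge)→19360, (D,nl)→37520, (C,nl)→480960; best=3500 via (D,hash)
  {ABD}: card=4800; try (D,hash)→2240, (A,hash)→2360, (D,merge)→3440, (A,merge)→15480, (A,nl)→24960, (D,nl)→29120; best=2240 via (D,hash)
  {ABC}: card=1200; try (A,hash)→2020, (A,merge)→4640, (C,merge)→6480, (A,nl)→7520, (C,hash)→7760, (C,nl)→96320; best=2020 via (A,hash)
  {ABCD}: card=24000; try (D,hash)→4900, (A,hash)→9700, (C,hash)→14240, (D,merge)→17380, (C,merge)→73440, (A,merge)→87620 …(+3); best=4900 via (D,hash)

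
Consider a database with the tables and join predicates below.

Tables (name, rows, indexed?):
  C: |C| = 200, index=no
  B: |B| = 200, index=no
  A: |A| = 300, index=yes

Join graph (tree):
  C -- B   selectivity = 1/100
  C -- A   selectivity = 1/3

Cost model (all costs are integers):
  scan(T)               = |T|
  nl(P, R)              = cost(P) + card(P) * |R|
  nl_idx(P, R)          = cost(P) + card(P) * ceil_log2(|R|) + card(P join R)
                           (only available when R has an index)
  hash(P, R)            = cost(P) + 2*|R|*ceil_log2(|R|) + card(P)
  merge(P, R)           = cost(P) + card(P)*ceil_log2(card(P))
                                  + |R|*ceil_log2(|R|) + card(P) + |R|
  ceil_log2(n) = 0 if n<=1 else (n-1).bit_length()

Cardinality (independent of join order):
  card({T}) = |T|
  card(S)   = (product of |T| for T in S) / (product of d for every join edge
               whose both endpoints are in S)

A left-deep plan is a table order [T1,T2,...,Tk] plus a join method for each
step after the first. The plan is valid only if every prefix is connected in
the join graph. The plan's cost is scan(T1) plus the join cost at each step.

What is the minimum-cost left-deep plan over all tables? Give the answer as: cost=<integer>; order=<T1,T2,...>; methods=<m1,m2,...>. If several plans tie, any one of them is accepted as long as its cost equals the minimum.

Selinger DP (subsets sized 1..n):
  {C}: scan cost=200, card=200
  {B}: scan cost=200, card=200
  {A}: scan cost=300, card=300
  {BC}: card=400; try (C,hash)→3600, (B,hash)→3600, (C,merge)→3800, (B,merge)→3800, (C,nl)→40200, (B,nl)→40200; best=3600 via (C,hash)
  {AC}: card=20000; try (C,hash)→3800, (A,merge)→5000, (C,merge)→5100, (A,hash)→5800, (A,nl_idx)→22000, (A,nl)→60200 …(+1); best=3800 via (C,hash)
  {ABC}: card=40000; try (A,hash)→9400, (A,merge)→10600, (B,hash)→27000, (A,nl_idx)→47200, (A,nl)→123600, (B,merge)→325600 …(+1); best=9400 via (A,hash)

cost=9400; order=B,C,A; methods=hash,hash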